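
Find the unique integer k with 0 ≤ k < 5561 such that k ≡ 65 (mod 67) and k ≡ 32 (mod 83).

1941

67⁻¹ mod 83: 67×57 ≡ 1 (mod 83), so 67⁻¹ ≡ 57.
k = 65 + 67×((32 − 65)×57 mod 83) = 65 + 67×28 = 1941.
Check: 1941 mod 67 = 65, 1941 mod 83 = 32. ✓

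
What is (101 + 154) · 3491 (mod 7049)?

2031

101 + 154 = 255
255 · 3491 = 890205 ≡ 2031 (mod 7049)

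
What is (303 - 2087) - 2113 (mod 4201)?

304

303 - 2087 = -1784 ≡ 2417 (mod 4201)
2417 - 2113 = 304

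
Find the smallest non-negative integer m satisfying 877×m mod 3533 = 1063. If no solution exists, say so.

2515

gcd(877, 3533) = 1, so a unique solution mod 3533 exists.
877⁻¹ ≡ 1837 (mod 3533).
m ≡ 1837×1063 ≡ 2515 (mod 3533).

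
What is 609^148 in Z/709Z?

257

Using repeated squaring:
148 in binary is 10010100, i.e. 148 = 128 + 16 + 4.
609^1 ≡ 609 (mod 709)
609^2 ≡ 609^2 = 370881 ≡ 74 (mod 709)
609^4 ≡ 74^2 = 5476 ≡ 513 (mod 709)
609^8 ≡ 513^2 = 263169 ≡ 130 (mod 709)
609^16 ≡ 130^2 = 16900 ≡ 593 (mod 709)
609^32 ≡ 593^2 = 351649 ≡ 694 (mod 709)
609^64 ≡ 694^2 = 481636 ≡ 225 (mod 709)
609^128 ≡ 225^2 = 50625 ≡ 286 (mod 709)
609^148 = 609^128 × 609^16 × 609^4 ≡ 286 × 593 × 513 (mod 709).
Accumulate the product:
286 × 593 = 169598 ≡ 147
147 × 513 = 75411 ≡ 257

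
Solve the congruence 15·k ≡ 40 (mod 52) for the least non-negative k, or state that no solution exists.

gcd(15, 52) = 1, so a unique solution mod 52 exists.
15⁻¹ ≡ 7 (mod 52).
k ≡ 7·40 ≡ 20 (mod 52).

20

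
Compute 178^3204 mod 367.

Using repeated squaring:
3204 in binary is 110010000100, i.e. 3204 = 2048 + 1024 + 128 + 4.
178^1 ≡ 178 (mod 367)
178^2 ≡ 178^2 = 31684 ≡ 122 (mod 367)
178^4 ≡ 122^2 = 14884 ≡ 204 (mod 367)
178^8 ≡ 204^2 = 41616 ≡ 145 (mod 367)
178^16 ≡ 145^2 = 21025 ≡ 106 (mod 367)
178^32 ≡ 106^2 = 11236 ≡ 226 (mod 367)
178^64 ≡ 226^2 = 51076 ≡ 63 (mod 367)
178^128 ≡ 63^2 = 3969 ≡ 299 (mod 367)
178^256 ≡ 299^2 = 89401 ≡ 220 (mod 367)
178^512 ≡ 220^2 = 48400 ≡ 323 (mod 367)
178^1024 ≡ 323^2 = 104329 ≡ 101 (mod 367)
178^2048 ≡ 101^2 = 10201 ≡ 292 (mod 367)
178^3204 = 178^2048 · 178^1024 · 178^128 · 178^4 ≡ 292 · 101 · 299 · 204 (mod 367).
Accumulate the product:
292 · 101 = 29492 ≡ 132
132 · 299 = 39468 ≡ 199
199 · 204 = 40596 ≡ 226

226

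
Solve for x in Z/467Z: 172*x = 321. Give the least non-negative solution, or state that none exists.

439

gcd(172, 467) = 1, so a unique solution mod 467 exists.
172⁻¹ ≡ 448 (mod 467).
x ≡ 448*321 ≡ 439 (mod 467).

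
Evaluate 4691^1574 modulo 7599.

1574 in binary is 11000100110, i.e. 1574 = 1024 + 512 + 32 + 4 + 2.
4691^1 ≡ 4691 (mod 7599)
4691^2 ≡ 4691^2 = 22005481 ≡ 6376 (mod 7599)
4691^4 ≡ 6376^2 = 40653376 ≡ 6325 (mod 7599)
4691^8 ≡ 6325^2 = 40005625 ≡ 4489 (mod 7599)
4691^16 ≡ 4489^2 = 20151121 ≡ 6172 (mod 7599)
4691^32 ≡ 6172^2 = 38093584 ≡ 7396 (mod 7599)
4691^64 ≡ 7396^2 = 54700816 ≡ 3214 (mod 7599)
4691^128 ≡ 3214^2 = 10329796 ≡ 2755 (mod 7599)
4691^256 ≡ 2755^2 = 7590025 ≡ 6223 (mod 7599)
4691^512 ≡ 6223^2 = 38725729 ≡ 1225 (mod 7599)
4691^1024 ≡ 1225^2 = 1500625 ≡ 3622 (mod 7599)
4691^1574 = 4691^1024 × 4691^512 × 4691^32 × 4691^4 × 4691^2 ≡ 3622 × 1225 × 7396 × 6325 × 6376 (mod 7599).
Accumulate the product:
3622 × 1225 = 4436950 ≡ 6733
6733 × 7396 = 49797268 ≡ 1021
1021 × 6325 = 6457825 ≡ 6274
6274 × 6376 = 40003024 ≡ 1888

1888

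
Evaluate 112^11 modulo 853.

62

Using repeated squaring:
11 in binary is 1011, i.e. 11 = 8 + 2 + 1.
112^1 ≡ 112 (mod 853)
112^2 ≡ 112^2 = 12544 ≡ 602 (mod 853)
112^4 ≡ 602^2 = 362404 ≡ 732 (mod 853)
112^8 ≡ 732^2 = 535824 ≡ 140 (mod 853)
112^11 = 112^8 * 112^2 * 112^1 ≡ 140 * 602 * 112 (mod 853).
Accumulate the product:
140 * 602 = 84280 ≡ 686
686 * 112 = 76832 ≡ 62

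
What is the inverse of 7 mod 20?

20 = 2*7 + 6
7 = 1*6 + 1
6 = 6*1 + 0
gcd(7, 20) = 1, so the inverse exists.
Bézout: 1 = −1*20 + 3*7.
So 7⁻¹ ≡ 3 (mod 20).

3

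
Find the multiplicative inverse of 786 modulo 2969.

1001

By the extended Euclidean algorithm:
2969 = 3·786 + 611
786 = 1·611 + 175
611 = 3·175 + 86
175 = 2·86 + 3
86 = 28·3 + 2
3 = 1·2 + 1
2 = 2·1 + 0
gcd(786, 2969) = 1, so the inverse exists.
Back-substitute for 1:
1 = 1·3 − 1·2
  = −1·86 + 29·3
  = 29·175 − 59·86
  = −59·611 + 206·175
  = 206·786 − 265·611
  = −265·2969 + 1001·786
So 786⁻¹ ≡ 1001 (mod 2969).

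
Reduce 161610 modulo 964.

622

161610 = 167×964 + 622, so 161610 ≡ 622 (mod 964).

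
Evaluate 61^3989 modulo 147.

94

Compute successive squares:
3989 in binary is 111110010101, i.e. 3989 = 2048 + 1024 + 512 + 256 + 128 + 16 + 4 + 1.
61^1 ≡ 61 (mod 147)
61^2 ≡ 61^2 = 3721 ≡ 46 (mod 147)
61^4 ≡ 46^2 = 2116 ≡ 58 (mod 147)
61^8 ≡ 58^2 = 3364 ≡ 130 (mod 147)
61^16 ≡ 130^2 = 16900 ≡ 142 (mod 147)
61^32 ≡ 142^2 = 20164 ≡ 25 (mod 147)
61^64 ≡ 25^2 = 625 ≡ 37 (mod 147)
61^128 ≡ 37^2 = 1369 ≡ 46 (mod 147)
61^256 ≡ 46^2 = 2116 ≡ 58 (mod 147)
61^512 ≡ 58^2 = 3364 ≡ 130 (mod 147)
61^1024 ≡ 130^2 = 16900 ≡ 142 (mod 147)
61^2048 ≡ 142^2 = 20164 ≡ 25 (mod 147)
61^3989 = 61^2048 · 61^1024 · 61^512 · 61^256 · 61^128 · 61^16 · 61^4 · 61^1 ≡ 25 · 142 · 130 · 58 · 46 · 142 · 58 · 61 (mod 147).
Accumulate the product:
25 · 142 = 3550 ≡ 22
22 · 130 = 2860 ≡ 67
67 · 58 = 3886 ≡ 64
64 · 46 = 2944 ≡ 4
4 · 142 = 568 ≡ 127
127 · 58 = 7366 ≡ 16
16 · 61 = 976 ≡ 94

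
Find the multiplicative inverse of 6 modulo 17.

3

Run the extended Euclidean algorithm:
17 = 2×6 + 5
6 = 1×5 + 1
5 = 5×1 + 0
gcd(6, 17) = 1, so the inverse exists.
Back-substitute for 1:
1 = 1×6 − 1×5
  = −1×17 + 3×6
So 6⁻¹ ≡ 3 (mod 17).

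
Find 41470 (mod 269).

41470 = 154*269 + 44, so 41470 ≡ 44 (mod 269).

44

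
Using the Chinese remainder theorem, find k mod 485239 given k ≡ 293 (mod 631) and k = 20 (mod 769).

631⁻¹ mod 769: 631*39 ≡ 1 (mod 769), so 631⁻¹ ≡ 39.
k = 293 + 631*((20 − 293)*39 mod 769) = 293 + 631*119 = 75382.

75382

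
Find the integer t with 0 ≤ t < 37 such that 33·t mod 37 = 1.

9

37 = 1×33 + 4
33 = 8×4 + 1
4 = 4×1 + 0
gcd(33, 37) = 1, so the inverse exists.
Bézout: 1 = −8×37 + 9×33.
So 33⁻¹ ≡ 9 (mod 37).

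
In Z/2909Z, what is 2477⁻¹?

1973

Apply the Euclidean algorithm and back-substitute:
2909 = 1·2477 + 432
2477 = 5·432 + 317
432 = 1·317 + 115
317 = 2·115 + 87
115 = 1·87 + 28
87 = 3·28 + 3
28 = 9·3 + 1
3 = 3·1 + 0
gcd(2477, 2909) = 1, so the inverse exists.
Bézout: 1 = 797·2909 − 936·2477.
So 2477⁻¹ ≡ −936 ≡ 1973 (mod 2909).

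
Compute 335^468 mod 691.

343

By square-and-multiply:
468 in binary is 111010100, i.e. 468 = 256 + 128 + 64 + 16 + 4.
335^1 ≡ 335 (mod 691)
335^2 ≡ 335^2 = 112225 ≡ 283 (mod 691)
335^4 ≡ 283^2 = 80089 ≡ 624 (mod 691)
335^8 ≡ 624^2 = 389376 ≡ 343 (mod 691)
335^16 ≡ 343^2 = 117649 ≡ 179 (mod 691)
335^32 ≡ 179^2 = 32041 ≡ 255 (mod 691)
335^64 ≡ 255^2 = 65025 ≡ 71 (mod 691)
335^128 ≡ 71^2 = 5041 ≡ 204 (mod 691)
335^256 ≡ 204^2 = 41616 ≡ 156 (mod 691)
335^468 = 335^256 * 335^128 * 335^64 * 335^16 * 335^4 ≡ 156 * 204 * 71 * 179 * 624 (mod 691).
Accumulate the product:
156 * 204 = 31824 ≡ 38
38 * 71 = 2698 ≡ 625
625 * 179 = 111875 ≡ 624
624 * 624 = 389376 ≡ 343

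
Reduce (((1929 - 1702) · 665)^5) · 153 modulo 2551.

1929 - 1702 = 227
227 · 665 = 150955 ≡ 446 (mod 2551)
(446)^5 ≡ 152 (mod 2551)
152 · 153 = 23256 ≡ 297 (mod 2551)

297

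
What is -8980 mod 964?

660

-8980 = -10·964 + 660, so -8980 ≡ 660 (mod 964).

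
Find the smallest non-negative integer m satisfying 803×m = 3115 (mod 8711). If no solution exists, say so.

gcd(803, 8711) = 1, so a unique solution mod 8711 exists.
803⁻¹ ≡ 4784 (mod 8711).
m ≡ 4784×3115 ≡ 6350 (mod 8711).

6350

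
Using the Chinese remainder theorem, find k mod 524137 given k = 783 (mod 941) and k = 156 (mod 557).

216272

941⁻¹ mod 557: 941*132 ≡ 1 (mod 557), so 941⁻¹ ≡ 132.
k = 783 + 941*((156 − 783)*132 mod 557) = 783 + 941*229 = 216272.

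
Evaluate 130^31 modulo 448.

Compute successive squares:
31 in binary is 11111, i.e. 31 = 16 + 8 + 4 + 2 + 1.
130^1 ≡ 130 (mod 448)
130^2 ≡ 130^2 = 16900 ≡ 324 (mod 448)
130^4 ≡ 324^2 = 104976 ≡ 144 (mod 448)
130^8 ≡ 144^2 = 20736 ≡ 128 (mod 448)
130^16 ≡ 128^2 = 16384 ≡ 256 (mod 448)
130^31 = 130^16 * 130^8 * 130^4 * 130^2 * 130^1 ≡ 256 * 128 * 144 * 324 * 130 (mod 448).
Accumulate the product:
256 * 128 = 32768 ≡ 64
64 * 144 = 9216 ≡ 256
256 * 324 = 82944 ≡ 64
64 * 130 = 8320 ≡ 256

256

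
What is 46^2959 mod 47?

46

Using repeated squaring:
2959 in binary is 101110001111, i.e. 2959 = 2048 + 512 + 256 + 128 + 8 + 4 + 2 + 1.
46^1 ≡ 46 (mod 47)
46^2 ≡ 46^2 = 2116 ≡ 1 (mod 47)
46^4 ≡ 1^2 = 1 (mod 47)
46^8 ≡ 1^2 = 1 (mod 47)
46^16 ≡ 1^2 = 1 (mod 47)
46^32 ≡ 1^2 = 1 (mod 47)
46^64 ≡ 1^2 = 1 (mod 47)
46^128 ≡ 1^2 = 1 (mod 47)
46^256 ≡ 1^2 = 1 (mod 47)
46^512 ≡ 1^2 = 1 (mod 47)
46^1024 ≡ 1^2 = 1 (mod 47)
46^2048 ≡ 1^2 = 1 (mod 47)
46^2959 = 46^2048 * 46^512 * 46^256 * 46^128 * 46^8 * 46^4 * 46^2 * 46^1 ≡ 1 * 1 * 1 * 1 * 1 * 1 * 1 * 46 (mod 47).
Accumulate the product:
1 * 1 = 1
1 * 1 = 1
1 * 1 = 1
1 * 1 = 1
1 * 1 = 1
1 * 1 = 1
1 * 46 = 46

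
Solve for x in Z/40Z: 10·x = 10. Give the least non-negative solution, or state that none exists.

gcd(10, 40) = 10, and 10 | 10, so solutions exist.
Divide through by 10: 1·x mod 4 = 1.
1⁻¹ ≡ 1 (mod 4).
x ≡ 1·1 ≡ 1 (mod 4).
The smallest non-negative solution is x = 1.

1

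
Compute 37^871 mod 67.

37^1 ≡ 37 (mod 67)
37^2 ≡ 37^2 = 1369 ≡ 29 (mod 67)
37^4 ≡ 29^2 = 841 ≡ 37 (mod 67)
37^8 ≡ 37^2 = 1369 ≡ 29 (mod 67)
37^16 ≡ 29^2 = 841 ≡ 37 (mod 67)
37^32 ≡ 37^2 = 1369 ≡ 29 (mod 67)
37^64 ≡ 29^2 = 841 ≡ 37 (mod 67)
37^128 ≡ 37^2 = 1369 ≡ 29 (mod 67)
37^256 ≡ 29^2 = 841 ≡ 37 (mod 67)
37^512 ≡ 37^2 = 1369 ≡ 29 (mod 67)
37^871 = 37^512 × 37^256 × 37^64 × 37^32 × 37^4 × 37^2 × 37^1 ≡ 29 × 37 × 37 × 29 × 37 × 29 × 37 (mod 67).
Accumulate the product:
29 × 37 = 1073 ≡ 1
1 × 37 = 37
37 × 29 = 1073 ≡ 1
1 × 37 = 37
37 × 29 = 1073 ≡ 1
1 × 37 = 37

37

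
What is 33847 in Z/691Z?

33847 = 48·691 + 679, so 33847 ≡ 679 (mod 691).

679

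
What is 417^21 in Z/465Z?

Compute successive squares:
21 in binary is 10101, i.e. 21 = 16 + 4 + 1.
417^1 ≡ 417 (mod 465)
417^2 ≡ 417^2 = 173889 ≡ 444 (mod 465)
417^4 ≡ 444^2 = 197136 ≡ 441 (mod 465)
417^8 ≡ 441^2 = 194481 ≡ 111 (mod 465)
417^16 ≡ 111^2 = 12321 ≡ 231 (mod 465)
417^21 = 417^16 * 417^4 * 417^1 ≡ 231 * 441 * 417 (mod 465).
Accumulate the product:
231 * 441 = 101871 ≡ 36
36 * 417 = 15012 ≡ 132

132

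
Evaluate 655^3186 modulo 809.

Compute successive squares:
3186 in binary is 110001110010, i.e. 3186 = 2048 + 1024 + 64 + 32 + 16 + 2.
655^1 ≡ 655 (mod 809)
655^2 ≡ 655^2 = 429025 ≡ 255 (mod 809)
655^4 ≡ 255^2 = 65025 ≡ 305 (mod 809)
655^8 ≡ 305^2 = 93025 ≡ 799 (mod 809)
655^16 ≡ 799^2 = 638401 ≡ 100 (mod 809)
655^32 ≡ 100^2 = 10000 ≡ 292 (mod 809)
655^64 ≡ 292^2 = 85264 ≡ 319 (mod 809)
655^128 ≡ 319^2 = 101761 ≡ 636 (mod 809)
655^256 ≡ 636^2 = 404496 ≡ 805 (mod 809)
655^512 ≡ 805^2 = 648025 ≡ 16 (mod 809)
655^1024 ≡ 16^2 = 256 (mod 809)
655^2048 ≡ 256^2 = 65536 ≡ 7 (mod 809)
655^3186 = 655^2048 · 655^1024 · 655^64 · 655^32 · 655^16 · 655^2 ≡ 7 · 256 · 319 · 292 · 100 · 255 (mod 809).
Accumulate the product:
7 · 256 = 1792 ≡ 174
174 · 319 = 55506 ≡ 494
494 · 292 = 144248 ≡ 246
246 · 100 = 24600 ≡ 330
330 · 255 = 84150 ≡ 14

14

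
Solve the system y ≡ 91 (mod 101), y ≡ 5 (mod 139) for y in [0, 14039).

101⁻¹ mod 139: 101*128 ≡ 1 (mod 139), so 101⁻¹ ≡ 128.
y = 91 + 101*((5 − 91)*128 mod 139) = 91 + 101*112 = 11403.

11403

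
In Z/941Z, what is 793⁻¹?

941 = 1×793 + 148
793 = 5×148 + 53
148 = 2×53 + 42
53 = 1×42 + 11
42 = 3×11 + 9
11 = 1×9 + 2
9 = 4×2 + 1
2 = 2×1 + 0
gcd(793, 941) = 1, so the inverse exists.
Back-substitute for 1:
1 = 1×9 − 4×2
  = −4×11 + 5×9
  = 5×42 − 19×11
  = −19×53 + 24×42
  = 24×148 − 67×53
  = −67×793 + 359×148
  = 359×941 − 426×793
So 793⁻¹ ≡ −426 ≡ 515 (mod 941).

515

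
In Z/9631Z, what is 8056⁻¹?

By the extended Euclidean algorithm:
9631 = 1×8056 + 1575
8056 = 5×1575 + 181
1575 = 8×181 + 127
181 = 1×127 + 54
127 = 2×54 + 19
54 = 2×19 + 16
19 = 1×16 + 3
16 = 5×3 + 1
3 = 3×1 + 0
gcd(8056, 9631) = 1, so the inverse exists.
Back-substitute for 1:
1 = 1×16 − 5×3
  = −5×19 + 6×16
  = 6×54 − 17×19
  = −17×127 + 40×54
  = 40×181 − 57×127
  = −57×1575 + 496×181
  = 496×8056 − 2537×1575
  = −2537×9631 + 3033×8056
So 8056⁻¹ ≡ 3033 (mod 9631).

3033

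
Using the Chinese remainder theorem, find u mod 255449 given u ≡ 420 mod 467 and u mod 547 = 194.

467⁻¹ mod 547: 467*294 ≡ 1 (mod 547), so 467⁻¹ ≡ 294.
u = 420 + 467*((194 − 420)*294 mod 547) = 420 + 467*290 = 135850.

135850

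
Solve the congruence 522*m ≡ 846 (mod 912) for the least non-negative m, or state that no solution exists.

75

gcd(522, 912) = 6, and 6 | 846, so solutions exist.
Divide through by 6: 87*m ≡ 141 mod 152.
87⁻¹ ≡ 7 (mod 152).
m ≡ 7*141 ≡ 75 (mod 152).
The smallest non-negative solution is m = 75.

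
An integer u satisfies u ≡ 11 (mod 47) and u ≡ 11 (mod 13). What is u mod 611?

11

47⁻¹ mod 13: 47×5 ≡ 1 (mod 13), so 47⁻¹ ≡ 5.
u = 11 + 47×((11 − 11)×5 mod 13) = 11 + 47×0 = 11.
Check: 11 mod 47 = 11, 11 mod 13 = 11. ✓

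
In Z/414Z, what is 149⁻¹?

389

Run the extended Euclidean algorithm:
414 = 2×149 + 116
149 = 1×116 + 33
116 = 3×33 + 17
33 = 1×17 + 16
17 = 1×16 + 1
16 = 16×1 + 0
gcd(149, 414) = 1, so the inverse exists.
Back-substitute for 1:
1 = 1×17 − 1×16
  = −1×33 + 2×17
  = 2×116 − 7×33
  = −7×149 + 9×116
  = 9×414 − 25×149
So 149⁻¹ ≡ −25 ≡ 389 (mod 414).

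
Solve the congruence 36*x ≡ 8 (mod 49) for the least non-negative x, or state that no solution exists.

22

gcd(36, 49) = 1, so a unique solution mod 49 exists.
36⁻¹ ≡ 15 (mod 49).
x ≡ 15*8 ≡ 22 (mod 49).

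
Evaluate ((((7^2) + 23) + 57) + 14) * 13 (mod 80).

(7)^2 ≡ 49 (mod 80)
49 + 23 = 72
72 + 57 = 129 ≡ 49 (mod 80)
49 + 14 = 63
63 * 13 = 819 ≡ 19 (mod 80)

19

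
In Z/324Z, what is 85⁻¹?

61

324 = 3*85 + 69
85 = 1*69 + 16
69 = 4*16 + 5
16 = 3*5 + 1
5 = 5*1 + 0
gcd(85, 324) = 1, so the inverse exists.
Back-substitute for 1:
1 = 1*16 − 3*5
  = −3*69 + 13*16
  = 13*85 − 16*69
  = −16*324 + 61*85
So 85⁻¹ ≡ 61 (mod 324).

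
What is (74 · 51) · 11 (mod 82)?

22

74 · 51 = 3774 ≡ 2 (mod 82)
2 · 11 = 22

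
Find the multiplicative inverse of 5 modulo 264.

Run the extended Euclidean algorithm:
264 = 52×5 + 4
5 = 1×4 + 1
4 = 4×1 + 0
gcd(5, 264) = 1, so the inverse exists.
Bézout: 1 = −1×264 + 53×5.
So 5⁻¹ ≡ 53 (mod 264).

53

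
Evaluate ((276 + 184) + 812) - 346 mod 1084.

276 + 184 = 460
460 + 812 = 1272 ≡ 188 (mod 1084)
188 - 346 = -158 ≡ 926 (mod 1084)

926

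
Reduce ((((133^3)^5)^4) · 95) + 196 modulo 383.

(133)^3 ≡ 251 (mod 383)
(251)^5 ≡ 324 (mod 383)
(324)^4 ≡ 7 (mod 383)
7 · 95 = 665 ≡ 282 (mod 383)
282 + 196 = 478 ≡ 95 (mod 383)

95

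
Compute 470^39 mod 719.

Compute successive squares:
39 in binary is 100111, i.e. 39 = 32 + 4 + 2 + 1.
470^1 ≡ 470 (mod 719)
470^2 ≡ 470^2 = 220900 ≡ 167 (mod 719)
470^4 ≡ 167^2 = 27889 ≡ 567 (mod 719)
470^8 ≡ 567^2 = 321489 ≡ 96 (mod 719)
470^16 ≡ 96^2 = 9216 ≡ 588 (mod 719)
470^32 ≡ 588^2 = 345744 ≡ 624 (mod 719)
470^39 = 470^32 * 470^4 * 470^2 * 470^1 ≡ 624 * 567 * 167 * 470 (mod 719).
Accumulate the product:
624 * 567 = 353808 ≡ 60
60 * 167 = 10020 ≡ 673
673 * 470 = 316310 ≡ 669

669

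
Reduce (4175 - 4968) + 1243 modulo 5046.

450

4175 - 4968 = -793 ≡ 4253 (mod 5046)
4253 + 1243 = 5496 ≡ 450 (mod 5046)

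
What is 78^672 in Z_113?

672 in binary is 1010100000, i.e. 672 = 512 + 128 + 32.
78^1 ≡ 78 (mod 113)
78^2 ≡ 78^2 = 6084 ≡ 95 (mod 113)
78^4 ≡ 95^2 = 9025 ≡ 98 (mod 113)
78^8 ≡ 98^2 = 9604 ≡ 112 (mod 113)
78^16 ≡ 112^2 = 12544 ≡ 1 (mod 113)
78^32 ≡ 1^2 = 1 (mod 113)
78^64 ≡ 1^2 = 1 (mod 113)
78^128 ≡ 1^2 = 1 (mod 113)
78^256 ≡ 1^2 = 1 (mod 113)
78^512 ≡ 1^2 = 1 (mod 113)
78^672 = 78^512 * 78^128 * 78^32 ≡ 1 * 1 * 1 (mod 113).
Accumulate the product:
1 * 1 = 1
1 * 1 = 1

1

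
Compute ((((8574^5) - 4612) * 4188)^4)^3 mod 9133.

2674

(8574)^5 ≡ 4957 (mod 9133)
4957 - 4612 = 345
345 * 4188 = 1444860 ≡ 1846 (mod 9133)
(1846)^4 ≡ 1627 (mod 9133)
(1627)^3 ≡ 2674 (mod 9133)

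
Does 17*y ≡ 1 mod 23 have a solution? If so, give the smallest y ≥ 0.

gcd(17, 23) = 1, so a unique solution mod 23 exists.
17⁻¹ ≡ 19 (mod 23).
y ≡ 19*1 ≡ 19 (mod 23).

19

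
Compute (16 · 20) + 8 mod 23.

16 · 20 = 320 ≡ 21 (mod 23)
21 + 8 = 29 ≡ 6 (mod 23)

6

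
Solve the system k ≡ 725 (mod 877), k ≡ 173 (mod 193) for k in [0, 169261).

877⁻¹ mod 193: 877·125 ≡ 1 (mod 193), so 877⁻¹ ≡ 125.
k = 725 + 877·((173 − 725)·125 mod 193) = 725 + 877·94 = 83163.

83163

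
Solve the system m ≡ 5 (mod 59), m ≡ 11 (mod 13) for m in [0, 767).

59⁻¹ mod 13: 59×2 ≡ 1 (mod 13), so 59⁻¹ ≡ 2.
m = 5 + 59×((11 − 5)×2 mod 13) = 5 + 59×12 = 713.
Check: 713 mod 59 = 5, 713 mod 13 = 11. ✓

713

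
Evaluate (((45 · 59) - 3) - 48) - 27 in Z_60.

45 · 59 = 2655 ≡ 15 (mod 60)
15 - 3 = 12
12 - 48 = -36 ≡ 24 (mod 60)
24 - 27 = -3 ≡ 57 (mod 60)

57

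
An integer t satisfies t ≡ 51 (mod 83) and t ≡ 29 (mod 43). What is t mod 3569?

83⁻¹ mod 43: 83×14 ≡ 1 (mod 43), so 83⁻¹ ≡ 14.
t = 51 + 83×((29 − 51)×14 mod 43) = 51 + 83×36 = 3039.
Check: 3039 mod 83 = 51, 3039 mod 43 = 29. ✓

3039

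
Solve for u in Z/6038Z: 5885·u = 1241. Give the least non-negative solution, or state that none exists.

5359

gcd(5885, 6038) = 1, so a unique solution mod 6038 exists.
5885⁻¹ ≡ 4933 (mod 6038).
u ≡ 4933·1241 ≡ 5359 (mod 6038).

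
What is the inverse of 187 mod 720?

643

Run the extended Euclidean algorithm:
720 = 3·187 + 159
187 = 1·159 + 28
159 = 5·28 + 19
28 = 1·19 + 9
19 = 2·9 + 1
9 = 9·1 + 0
gcd(187, 720) = 1, so the inverse exists.
Bézout: 1 = 20·720 − 77·187.
So 187⁻¹ ≡ −77 ≡ 643 (mod 720).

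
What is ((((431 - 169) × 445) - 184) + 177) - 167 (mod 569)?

340

431 - 169 = 262
262 × 445 = 116590 ≡ 514 (mod 569)
514 - 184 = 330
330 + 177 = 507
507 - 167 = 340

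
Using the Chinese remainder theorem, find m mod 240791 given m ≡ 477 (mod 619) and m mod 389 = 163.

100136

619⁻¹ mod 389: 619×137 ≡ 1 (mod 389), so 619⁻¹ ≡ 137.
m = 477 + 619×((163 − 477)×137 mod 389) = 477 + 619×161 = 100136.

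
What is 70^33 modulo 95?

Compute successive squares:
33 in binary is 100001, i.e. 33 = 32 + 1.
70^1 ≡ 70 (mod 95)
70^2 ≡ 70^2 = 4900 ≡ 55 (mod 95)
70^4 ≡ 55^2 = 3025 ≡ 80 (mod 95)
70^8 ≡ 80^2 = 6400 ≡ 35 (mod 95)
70^16 ≡ 35^2 = 1225 ≡ 85 (mod 95)
70^32 ≡ 85^2 = 7225 ≡ 5 (mod 95)
70^33 = 70^32 × 70^1 ≡ 5 × 70 (mod 95).
5 × 70 = 350 ≡ 65 (mod 95).

65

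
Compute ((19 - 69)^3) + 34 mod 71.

19 - 69 = -50 ≡ 21 (mod 71)
(21)^3 ≡ 31 (mod 71)
31 + 34 = 65

65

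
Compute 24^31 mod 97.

54

31 in binary is 11111, i.e. 31 = 16 + 8 + 4 + 2 + 1.
24^1 ≡ 24 (mod 97)
24^2 ≡ 24^2 = 576 ≡ 91 (mod 97)
24^4 ≡ 91^2 = 8281 ≡ 36 (mod 97)
24^8 ≡ 36^2 = 1296 ≡ 35 (mod 97)
24^16 ≡ 35^2 = 1225 ≡ 61 (mod 97)
24^31 = 24^16 · 24^8 · 24^4 · 24^2 · 24^1 ≡ 61 · 35 · 36 · 91 · 24 (mod 97).
Accumulate the product:
61 · 35 = 2135 ≡ 1
1 · 36 = 36
36 · 91 = 3276 ≡ 75
75 · 24 = 1800 ≡ 54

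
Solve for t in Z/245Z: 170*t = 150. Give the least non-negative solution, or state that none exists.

gcd(170, 245) = 5, and 5 | 150, so solutions exist.
Divide through by 5: 34*t ≡ 30 (mod 49).
34⁻¹ ≡ 13 (mod 49).
t ≡ 13*30 ≡ 47 (mod 49).
The smallest non-negative solution is t = 47.

47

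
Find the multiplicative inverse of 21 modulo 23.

11

By the extended Euclidean algorithm:
23 = 1·21 + 2
21 = 10·2 + 1
2 = 2·1 + 0
gcd(21, 23) = 1, so the inverse exists.
Bézout: 1 = −10·23 + 11·21.
So 21⁻¹ ≡ 11 (mod 23).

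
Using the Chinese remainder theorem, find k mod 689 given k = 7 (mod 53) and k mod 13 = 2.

431

53⁻¹ mod 13: 53·1 ≡ 1 (mod 13), so 53⁻¹ ≡ 1.
k = 7 + 53·((2 − 7)·1 mod 13) = 7 + 53·8 = 431.
Check: 431 mod 53 = 7, 431 mod 13 = 2. ✓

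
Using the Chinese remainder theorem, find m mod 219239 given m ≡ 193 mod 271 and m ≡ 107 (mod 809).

92333

271⁻¹ mod 809: 271*203 ≡ 1 (mod 809), so 271⁻¹ ≡ 203.
m = 193 + 271*((107 − 193)*203 mod 809) = 193 + 271*340 = 92333.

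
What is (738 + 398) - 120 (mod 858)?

738 + 398 = 1136 ≡ 278 (mod 858)
278 - 120 = 158

158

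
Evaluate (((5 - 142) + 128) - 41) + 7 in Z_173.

5 - 142 = -137 ≡ 36 (mod 173)
36 + 128 = 164
164 - 41 = 123
123 + 7 = 130

130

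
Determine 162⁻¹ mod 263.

138

Apply the Euclidean algorithm and back-substitute:
263 = 1*162 + 101
162 = 1*101 + 61
101 = 1*61 + 40
61 = 1*40 + 21
40 = 1*21 + 19
21 = 1*19 + 2
19 = 9*2 + 1
2 = 2*1 + 0
gcd(162, 263) = 1, so the inverse exists.
Back-substitute for 1:
1 = 1*19 − 9*2
  = −9*21 + 10*19
  = 10*40 − 19*21
  = −19*61 + 29*40
  = 29*101 − 48*61
  = −48*162 + 77*101
  = 77*263 − 125*162
So 162⁻¹ ≡ −125 ≡ 138 (mod 263).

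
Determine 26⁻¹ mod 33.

14

By the extended Euclidean algorithm:
33 = 1*26 + 7
26 = 3*7 + 5
7 = 1*5 + 2
5 = 2*2 + 1
2 = 2*1 + 0
gcd(26, 33) = 1, so the inverse exists.
Bézout: 1 = −11*33 + 14*26.
So 26⁻¹ ≡ 14 (mod 33).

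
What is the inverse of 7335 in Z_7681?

Apply the Euclidean algorithm and back-substitute:
7681 = 1×7335 + 346
7335 = 21×346 + 69
346 = 5×69 + 1
69 = 69×1 + 0
gcd(7335, 7681) = 1, so the inverse exists.
Back-substitute for 1:
1 = 1×346 − 5×69
  = −5×7335 + 106×346
  = 106×7681 − 111×7335
So 7335⁻¹ ≡ −111 ≡ 7570 (mod 7681).

7570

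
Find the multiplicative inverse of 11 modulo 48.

48 = 4×11 + 4
11 = 2×4 + 3
4 = 1×3 + 1
3 = 3×1 + 0
gcd(11, 48) = 1, so the inverse exists.
Bézout: 1 = 3×48 − 13×11.
So 11⁻¹ ≡ −13 ≡ 35 (mod 48).

35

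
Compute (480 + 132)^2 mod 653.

480 + 132 = 612
(612)^2 ≡ 375 (mod 653)

375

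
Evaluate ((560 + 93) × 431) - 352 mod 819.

174

560 + 93 = 653
653 × 431 = 281443 ≡ 526 (mod 819)
526 - 352 = 174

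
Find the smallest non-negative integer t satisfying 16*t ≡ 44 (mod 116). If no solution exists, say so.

10

gcd(16, 116) = 4, and 4 | 44, so solutions exist.
Divide through by 4: 4*t ≡ 11 (mod 29).
4⁻¹ ≡ 22 (mod 29).
t ≡ 22*11 ≡ 10 (mod 29).
The smallest non-negative solution is t = 10.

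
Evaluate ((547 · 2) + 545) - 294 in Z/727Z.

618

547 · 2 = 1094 ≡ 367 (mod 727)
367 + 545 = 912 ≡ 185 (mod 727)
185 - 294 = -109 ≡ 618 (mod 727)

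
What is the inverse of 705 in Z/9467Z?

By the extended Euclidean algorithm:
9467 = 13*705 + 302
705 = 2*302 + 101
302 = 2*101 + 100
101 = 1*100 + 1
100 = 100*1 + 0
gcd(705, 9467) = 1, so the inverse exists.
Back-substitute for 1:
1 = 1*101 − 1*100
  = −1*302 + 3*101
  = 3*705 − 7*302
  = −7*9467 + 94*705
So 705⁻¹ ≡ 94 (mod 9467).

94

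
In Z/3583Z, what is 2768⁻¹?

954

3583 = 1·2768 + 815
2768 = 3·815 + 323
815 = 2·323 + 169
323 = 1·169 + 154
169 = 1·154 + 15
154 = 10·15 + 4
15 = 3·4 + 3
4 = 1·3 + 1
3 = 3·1 + 0
gcd(2768, 3583) = 1, so the inverse exists.
Bézout: 1 = −737·3583 + 954·2768.
So 2768⁻¹ ≡ 954 (mod 3583).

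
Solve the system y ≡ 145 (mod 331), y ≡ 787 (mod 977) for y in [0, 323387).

242106

331⁻¹ mod 977: 331·794 ≡ 1 (mod 977), so 331⁻¹ ≡ 794.
y = 145 + 331·((787 − 145)·794 mod 977) = 145 + 331·731 = 242106.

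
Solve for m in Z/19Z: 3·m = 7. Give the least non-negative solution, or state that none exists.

gcd(3, 19) = 1, so a unique solution mod 19 exists.
3⁻¹ ≡ 13 (mod 19).
m ≡ 13·7 ≡ 15 (mod 19).

15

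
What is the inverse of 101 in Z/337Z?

327

Run the extended Euclidean algorithm:
337 = 3*101 + 34
101 = 2*34 + 33
34 = 1*33 + 1
33 = 33*1 + 0
gcd(101, 337) = 1, so the inverse exists.
Bézout: 1 = 3*337 − 10*101.
So 101⁻¹ ≡ −10 ≡ 327 (mod 337).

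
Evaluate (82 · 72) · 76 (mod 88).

82 · 72 = 5904 ≡ 8 (mod 88)
8 · 76 = 608 ≡ 80 (mod 88)

80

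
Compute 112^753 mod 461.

410

Compute successive squares:
112^1 ≡ 112 (mod 461)
112^2 ≡ 112^2 = 12544 ≡ 97 (mod 461)
112^4 ≡ 97^2 = 9409 ≡ 189 (mod 461)
112^8 ≡ 189^2 = 35721 ≡ 224 (mod 461)
112^16 ≡ 224^2 = 50176 ≡ 388 (mod 461)
112^32 ≡ 388^2 = 150544 ≡ 258 (mod 461)
112^64 ≡ 258^2 = 66564 ≡ 180 (mod 461)
112^128 ≡ 180^2 = 32400 ≡ 130 (mod 461)
112^256 ≡ 130^2 = 16900 ≡ 304 (mod 461)
112^512 ≡ 304^2 = 92416 ≡ 216 (mod 461)
112^753 = 112^512 * 112^128 * 112^64 * 112^32 * 112^16 * 112^1 ≡ 216 * 130 * 180 * 258 * 388 * 112 (mod 461).
Accumulate the product:
216 * 130 = 28080 ≡ 420
420 * 180 = 75600 ≡ 457
457 * 258 = 117906 ≡ 351
351 * 388 = 136188 ≡ 193
193 * 112 = 21616 ≡ 410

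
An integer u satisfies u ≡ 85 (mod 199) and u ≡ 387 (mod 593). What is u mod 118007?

104162

199⁻¹ mod 593: 199*149 ≡ 1 (mod 593), so 199⁻¹ ≡ 149.
u = 85 + 199*((387 − 85)*149 mod 593) = 85 + 199*523 = 104162.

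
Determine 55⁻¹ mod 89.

Apply the Euclidean algorithm and back-substitute:
89 = 1·55 + 34
55 = 1·34 + 21
34 = 1·21 + 13
21 = 1·13 + 8
13 = 1·8 + 5
8 = 1·5 + 3
5 = 1·3 + 2
3 = 1·2 + 1
2 = 2·1 + 0
gcd(55, 89) = 1, so the inverse exists.
Back-substitute for 1:
1 = 1·3 − 1·2
  = −1·5 + 2·3
  = 2·8 − 3·5
  = −3·13 + 5·8
  = 5·21 − 8·13
  = −8·34 + 13·21
  = 13·55 − 21·34
  = −21·89 + 34·55
So 55⁻¹ ≡ 34 (mod 89).

34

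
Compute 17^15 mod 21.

15 in binary is 1111, i.e. 15 = 8 + 4 + 2 + 1.
17^1 ≡ 17 (mod 21)
17^2 ≡ 17^2 = 289 ≡ 16 (mod 21)
17^4 ≡ 16^2 = 256 ≡ 4 (mod 21)
17^8 ≡ 4^2 = 16 (mod 21)
17^15 = 17^8 × 17^4 × 17^2 × 17^1 ≡ 16 × 4 × 16 × 17 (mod 21).
Accumulate the product:
16 × 4 = 64 ≡ 1
1 × 16 = 16
16 × 17 = 272 ≡ 20

20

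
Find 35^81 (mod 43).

11

81 in binary is 1010001, i.e. 81 = 64 + 16 + 1.
35^1 ≡ 35 (mod 43)
35^2 ≡ 35^2 = 1225 ≡ 21 (mod 43)
35^4 ≡ 21^2 = 441 ≡ 11 (mod 43)
35^8 ≡ 11^2 = 121 ≡ 35 (mod 43)
35^16 ≡ 35^2 = 1225 ≡ 21 (mod 43)
35^32 ≡ 21^2 = 441 ≡ 11 (mod 43)
35^64 ≡ 11^2 = 121 ≡ 35 (mod 43)
35^81 = 35^64 · 35^16 · 35^1 ≡ 35 · 21 · 35 (mod 43).
Accumulate the product:
35 · 21 = 735 ≡ 4
4 · 35 = 140 ≡ 11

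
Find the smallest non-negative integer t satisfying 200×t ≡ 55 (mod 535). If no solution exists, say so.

19

gcd(200, 535) = 5, and 5 | 55, so solutions exist.
Divide through by 5: 40×t = 11 (mod 107).
40⁻¹ ≡ 99 (mod 107).
t ≡ 99×11 ≡ 19 (mod 107).
The smallest non-negative solution is t = 19.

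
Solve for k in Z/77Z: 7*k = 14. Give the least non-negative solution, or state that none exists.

2

gcd(7, 77) = 7, and 7 | 14, so solutions exist.
Divide through by 7: 1*k ≡ 2 (mod 11).
1⁻¹ ≡ 1 (mod 11).
k ≡ 1*2 ≡ 2 (mod 11).
The smallest non-negative solution is k = 2.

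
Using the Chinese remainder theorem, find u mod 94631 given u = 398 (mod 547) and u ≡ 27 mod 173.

16808

547⁻¹ mod 173: 547×68 ≡ 1 (mod 173), so 547⁻¹ ≡ 68.
u = 398 + 547×((27 − 398)×68 mod 173) = 398 + 547×30 = 16808.
Check: 16808 mod 547 = 398, 16808 mod 173 = 27. ✓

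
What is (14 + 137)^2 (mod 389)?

14 + 137 = 151
(151)^2 ≡ 239 (mod 389)

239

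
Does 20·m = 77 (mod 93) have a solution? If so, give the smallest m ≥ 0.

gcd(20, 93) = 1, so a unique solution mod 93 exists.
20⁻¹ ≡ 14 (mod 93).
m ≡ 14·77 ≡ 55 (mod 93).

55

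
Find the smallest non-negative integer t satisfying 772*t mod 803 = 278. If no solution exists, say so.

gcd(772, 803) = 1, so a unique solution mod 803 exists.
772⁻¹ ≡ 259 (mod 803).
t ≡ 259*278 ≡ 535 (mod 803).

535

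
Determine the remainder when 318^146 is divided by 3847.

3152

Compute successive squares:
318^1 ≡ 318 (mod 3847)
318^2 ≡ 318^2 = 101124 ≡ 1102 (mod 3847)
318^4 ≡ 1102^2 = 1214404 ≡ 2599 (mod 3847)
318^8 ≡ 2599^2 = 6754801 ≡ 3316 (mod 3847)
318^16 ≡ 3316^2 = 10995856 ≡ 1130 (mod 3847)
318^32 ≡ 1130^2 = 1276900 ≡ 3543 (mod 3847)
318^64 ≡ 3543^2 = 12552849 ≡ 88 (mod 3847)
318^128 ≡ 88^2 = 7744 ≡ 50 (mod 3847)
318^146 = 318^128 * 318^16 * 318^2 ≡ 50 * 1130 * 1102 (mod 3847).
Accumulate the product:
50 * 1130 = 56500 ≡ 2642
2642 * 1102 = 2911484 ≡ 3152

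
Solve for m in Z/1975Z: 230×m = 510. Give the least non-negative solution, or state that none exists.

277

gcd(230, 1975) = 5, and 5 | 510, so solutions exist.
Divide through by 5: 46×m ≡ 102 (mod 395).
46⁻¹ ≡ 146 (mod 395).
m ≡ 146×102 ≡ 277 (mod 395).
The smallest non-negative solution is m = 277.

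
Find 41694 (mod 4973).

1910

41694 = 8·4973 + 1910, so 41694 ≡ 1910 (mod 4973).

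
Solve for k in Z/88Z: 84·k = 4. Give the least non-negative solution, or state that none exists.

gcd(84, 88) = 4, and 4 | 4, so solutions exist.
Divide through by 4: 21·k = 1 (mod 22).
21⁻¹ ≡ 21 (mod 22).
k ≡ 21·1 ≡ 21 (mod 22).
The smallest non-negative solution is k = 21.

21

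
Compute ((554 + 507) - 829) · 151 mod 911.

554 + 507 = 1061 ≡ 150 (mod 911)
150 - 829 = -679 ≡ 232 (mod 911)
232 · 151 = 35032 ≡ 414 (mod 911)

414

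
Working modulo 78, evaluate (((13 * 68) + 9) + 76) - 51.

13 * 68 = 884 ≡ 26 (mod 78)
26 + 9 = 35
35 + 76 = 111 ≡ 33 (mod 78)
33 - 51 = -18 ≡ 60 (mod 78)

60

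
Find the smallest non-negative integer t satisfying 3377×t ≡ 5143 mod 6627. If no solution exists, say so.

6134

gcd(3377, 6627) = 1, so a unique solution mod 6627 exists.
3377⁻¹ ≡ 1148 (mod 6627).
t ≡ 1148×5143 ≡ 6134 (mod 6627).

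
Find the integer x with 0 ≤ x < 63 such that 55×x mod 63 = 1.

55

By the extended Euclidean algorithm:
63 = 1*55 + 8
55 = 6*8 + 7
8 = 1*7 + 1
7 = 7*1 + 0
gcd(55, 63) = 1, so the inverse exists.
Bézout: 1 = 7*63 − 8*55.
So 55⁻¹ ≡ −8 ≡ 55 (mod 63).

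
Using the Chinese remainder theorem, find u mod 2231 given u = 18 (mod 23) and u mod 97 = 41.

41

23⁻¹ mod 97: 23×38 ≡ 1 (mod 97), so 23⁻¹ ≡ 38.
u = 18 + 23×((41 − 18)×38 mod 97) = 18 + 23×1 = 41.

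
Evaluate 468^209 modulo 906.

618

Compute successive squares:
209 in binary is 11010001, i.e. 209 = 128 + 64 + 16 + 1.
468^1 ≡ 468 (mod 906)
468^2 ≡ 468^2 = 219024 ≡ 678 (mod 906)
468^4 ≡ 678^2 = 459684 ≡ 342 (mod 906)
468^8 ≡ 342^2 = 116964 ≡ 90 (mod 906)
468^16 ≡ 90^2 = 8100 ≡ 852 (mod 906)
468^32 ≡ 852^2 = 725904 ≡ 198 (mod 906)
468^64 ≡ 198^2 = 39204 ≡ 246 (mod 906)
468^128 ≡ 246^2 = 60516 ≡ 720 (mod 906)
468^209 = 468^128 · 468^64 · 468^16 · 468^1 ≡ 720 · 246 · 852 · 468 (mod 906).
Accumulate the product:
720 · 246 = 177120 ≡ 450
450 · 852 = 383400 ≡ 162
162 · 468 = 75816 ≡ 618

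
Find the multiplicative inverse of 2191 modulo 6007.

Run the extended Euclidean algorithm:
6007 = 2·2191 + 1625
2191 = 1·1625 + 566
1625 = 2·566 + 493
566 = 1·493 + 73
493 = 6·73 + 55
73 = 1·55 + 18
55 = 3·18 + 1
18 = 18·1 + 0
gcd(2191, 6007) = 1, so the inverse exists.
Back-substitute for 1:
1 = 1·55 − 3·18
  = −3·73 + 4·55
  = 4·493 − 27·73
  = −27·566 + 31·493
  = 31·1625 − 89·566
  = −89·2191 + 120·1625
  = 120·6007 − 329·2191
So 2191⁻¹ ≡ −329 ≡ 5678 (mod 6007).

5678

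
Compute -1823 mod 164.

-1823 = -12·164 + 145, so -1823 ≡ 145 (mod 164).

145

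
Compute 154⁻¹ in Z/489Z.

181

Apply the Euclidean algorithm and back-substitute:
489 = 3*154 + 27
154 = 5*27 + 19
27 = 1*19 + 8
19 = 2*8 + 3
8 = 2*3 + 2
3 = 1*2 + 1
2 = 2*1 + 0
gcd(154, 489) = 1, so the inverse exists.
Bézout: 1 = −57*489 + 181*154.
So 154⁻¹ ≡ 181 (mod 489).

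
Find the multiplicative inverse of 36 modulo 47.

By the extended Euclidean algorithm:
47 = 1·36 + 11
36 = 3·11 + 3
11 = 3·3 + 2
3 = 1·2 + 1
2 = 2·1 + 0
gcd(36, 47) = 1, so the inverse exists.
Bézout: 1 = −13·47 + 17·36.
So 36⁻¹ ≡ 17 (mod 47).

17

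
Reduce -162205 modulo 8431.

6415

-162205 = -20*8431 + 6415, so -162205 ≡ 6415 (mod 8431).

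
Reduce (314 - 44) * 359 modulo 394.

6

314 - 44 = 270
270 * 359 = 96930 ≡ 6 (mod 394)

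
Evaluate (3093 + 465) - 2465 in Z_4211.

3093 + 465 = 3558
3558 - 2465 = 1093

1093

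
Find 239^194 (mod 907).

By square-and-multiply:
194 in binary is 11000010, i.e. 194 = 128 + 64 + 2.
239^1 ≡ 239 (mod 907)
239^2 ≡ 239^2 = 57121 ≡ 887 (mod 907)
239^4 ≡ 887^2 = 786769 ≡ 400 (mod 907)
239^8 ≡ 400^2 = 160000 ≡ 368 (mod 907)
239^16 ≡ 368^2 = 135424 ≡ 281 (mod 907)
239^32 ≡ 281^2 = 78961 ≡ 52 (mod 907)
239^64 ≡ 52^2 = 2704 ≡ 890 (mod 907)
239^128 ≡ 890^2 = 792100 ≡ 289 (mod 907)
239^194 = 239^128 * 239^64 * 239^2 ≡ 289 * 890 * 887 (mod 907).
Accumulate the product:
289 * 890 = 257210 ≡ 529
529 * 887 = 469223 ≡ 304

304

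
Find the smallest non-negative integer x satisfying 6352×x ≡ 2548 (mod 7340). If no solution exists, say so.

94

gcd(6352, 7340) = 4, and 4 | 2548, so solutions exist.
Divide through by 4: 1588×x mod 1835 = 637.
1588⁻¹ ≡ 52 (mod 1835).
x ≡ 52×637 ≡ 94 (mod 1835).
The smallest non-negative solution is x = 94.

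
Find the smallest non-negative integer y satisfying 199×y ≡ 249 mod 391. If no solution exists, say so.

127

gcd(199, 391) = 1, so a unique solution mod 391 exists.
199⁻¹ ≡ 112 (mod 391).
y ≡ 112×249 ≡ 127 (mod 391).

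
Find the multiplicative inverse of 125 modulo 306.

71

By the extended Euclidean algorithm:
306 = 2*125 + 56
125 = 2*56 + 13
56 = 4*13 + 4
13 = 3*4 + 1
4 = 4*1 + 0
gcd(125, 306) = 1, so the inverse exists.
Back-substitute for 1:
1 = 1*13 − 3*4
  = −3*56 + 13*13
  = 13*125 − 29*56
  = −29*306 + 71*125
So 125⁻¹ ≡ 71 (mod 306).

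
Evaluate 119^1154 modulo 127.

1154 in binary is 10010000010, i.e. 1154 = 1024 + 128 + 2.
119^1 ≡ 119 (mod 127)
119^2 ≡ 119^2 = 14161 ≡ 64 (mod 127)
119^4 ≡ 64^2 = 4096 ≡ 32 (mod 127)
119^8 ≡ 32^2 = 1024 ≡ 8 (mod 127)
119^16 ≡ 8^2 = 64 (mod 127)
119^32 ≡ 64^2 = 4096 ≡ 32 (mod 127)
119^64 ≡ 32^2 = 1024 ≡ 8 (mod 127)
119^128 ≡ 8^2 = 64 (mod 127)
119^256 ≡ 64^2 = 4096 ≡ 32 (mod 127)
119^512 ≡ 32^2 = 1024 ≡ 8 (mod 127)
119^1024 ≡ 8^2 = 64 (mod 127)
119^1154 = 119^1024 × 119^128 × 119^2 ≡ 64 × 64 × 64 (mod 127).
Accumulate the product:
64 × 64 = 4096 ≡ 32
32 × 64 = 2048 ≡ 16

16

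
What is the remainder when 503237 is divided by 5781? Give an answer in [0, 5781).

290

503237 = 87·5781 + 290, so 503237 ≡ 290 (mod 5781).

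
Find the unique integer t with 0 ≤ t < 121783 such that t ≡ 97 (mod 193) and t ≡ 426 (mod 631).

193⁻¹ mod 631: 193×546 ≡ 1 (mod 631), so 193⁻¹ ≡ 546.
t = 97 + 193×((426 − 97)×546 mod 631) = 97 + 193×430 = 83087.

83087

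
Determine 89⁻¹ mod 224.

73

By the extended Euclidean algorithm:
224 = 2×89 + 46
89 = 1×46 + 43
46 = 1×43 + 3
43 = 14×3 + 1
3 = 3×1 + 0
gcd(89, 224) = 1, so the inverse exists.
Bézout: 1 = −29×224 + 73×89.
So 89⁻¹ ≡ 73 (mod 224).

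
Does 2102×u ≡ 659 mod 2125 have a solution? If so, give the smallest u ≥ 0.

gcd(2102, 2125) = 1, so a unique solution mod 2125 exists.
2102⁻¹ ≡ 1663 (mod 2125).
u ≡ 1663×659 ≡ 1542 (mod 2125).

1542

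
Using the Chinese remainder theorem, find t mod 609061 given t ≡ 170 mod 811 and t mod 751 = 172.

811⁻¹ mod 751: 811·363 ≡ 1 (mod 751), so 811⁻¹ ≡ 363.
t = 170 + 811·((172 − 170)·363 mod 751) = 170 + 811·726 = 588956.

588956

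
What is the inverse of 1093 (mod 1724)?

153

Run the extended Euclidean algorithm:
1724 = 1*1093 + 631
1093 = 1*631 + 462
631 = 1*462 + 169
462 = 2*169 + 124
169 = 1*124 + 45
124 = 2*45 + 34
45 = 1*34 + 11
34 = 3*11 + 1
11 = 11*1 + 0
gcd(1093, 1724) = 1, so the inverse exists.
Bézout: 1 = −97*1724 + 153*1093.
So 1093⁻¹ ≡ 153 (mod 1724).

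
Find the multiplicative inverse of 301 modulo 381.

381 = 1×301 + 80
301 = 3×80 + 61
80 = 1×61 + 19
61 = 3×19 + 4
19 = 4×4 + 3
4 = 1×3 + 1
3 = 3×1 + 0
gcd(301, 381) = 1, so the inverse exists.
Back-substitute for 1:
1 = 1×4 − 1×3
  = −1×19 + 5×4
  = 5×61 − 16×19
  = −16×80 + 21×61
  = 21×301 − 79×80
  = −79×381 + 100×301
So 301⁻¹ ≡ 100 (mod 381).

100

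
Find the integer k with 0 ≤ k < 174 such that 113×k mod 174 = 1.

By the extended Euclidean algorithm:
174 = 1×113 + 61
113 = 1×61 + 52
61 = 1×52 + 9
52 = 5×9 + 7
9 = 1×7 + 2
7 = 3×2 + 1
2 = 2×1 + 0
gcd(113, 174) = 1, so the inverse exists.
Back-substitute for 1:
1 = 1×7 − 3×2
  = −3×9 + 4×7
  = 4×52 − 23×9
  = −23×61 + 27×52
  = 27×113 − 50×61
  = −50×174 + 77×113
So 113⁻¹ ≡ 77 (mod 174).

77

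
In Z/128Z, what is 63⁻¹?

128 = 2×63 + 2
63 = 31×2 + 1
2 = 2×1 + 0
gcd(63, 128) = 1, so the inverse exists.
Bézout: 1 = −31×128 + 63×63.
So 63⁻¹ ≡ 63 (mod 128).

63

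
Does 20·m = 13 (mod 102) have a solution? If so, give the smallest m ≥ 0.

gcd(20, 102) = 2, and 2 does not divide 13.
So the congruence has no solution.

no solution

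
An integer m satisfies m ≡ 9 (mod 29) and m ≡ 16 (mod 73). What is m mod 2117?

1111

29⁻¹ mod 73: 29*68 ≡ 1 (mod 73), so 29⁻¹ ≡ 68.
m = 9 + 29*((16 − 9)*68 mod 73) = 9 + 29*38 = 1111.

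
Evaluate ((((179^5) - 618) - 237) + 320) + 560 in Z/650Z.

(179)^5 ≡ 199 (mod 650)
199 - 618 = -419 ≡ 231 (mod 650)
231 - 237 = -6 ≡ 644 (mod 650)
644 + 320 = 964 ≡ 314 (mod 650)
314 + 560 = 874 ≡ 224 (mod 650)

224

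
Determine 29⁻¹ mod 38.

38 = 1·29 + 9
29 = 3·9 + 2
9 = 4·2 + 1
2 = 2·1 + 0
gcd(29, 38) = 1, so the inverse exists.
Bézout: 1 = 13·38 − 17·29.
So 29⁻¹ ≡ −17 ≡ 21 (mod 38).

21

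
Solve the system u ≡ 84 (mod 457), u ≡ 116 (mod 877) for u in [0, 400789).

282510

457⁻¹ mod 877: 457·403 ≡ 1 (mod 877), so 457⁻¹ ≡ 403.
u = 84 + 457·((116 − 84)·403 mod 877) = 84 + 457·618 = 282510.
Check: 282510 mod 457 = 84, 282510 mod 877 = 116. ✓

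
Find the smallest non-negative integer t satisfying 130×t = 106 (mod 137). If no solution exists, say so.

24

gcd(130, 137) = 1, so a unique solution mod 137 exists.
130⁻¹ ≡ 39 (mod 137).
t ≡ 39×106 ≡ 24 (mod 137).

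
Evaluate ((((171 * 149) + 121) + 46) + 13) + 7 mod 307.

185

171 * 149 = 25479 ≡ 305 (mod 307)
305 + 121 = 426 ≡ 119 (mod 307)
119 + 46 = 165
165 + 13 = 178
178 + 7 = 185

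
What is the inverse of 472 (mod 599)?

316

Apply the Euclidean algorithm and back-substitute:
599 = 1*472 + 127
472 = 3*127 + 91
127 = 1*91 + 36
91 = 2*36 + 19
36 = 1*19 + 17
19 = 1*17 + 2
17 = 8*2 + 1
2 = 2*1 + 0
gcd(472, 599) = 1, so the inverse exists.
Back-substitute for 1:
1 = 1*17 − 8*2
  = −8*19 + 9*17
  = 9*36 − 17*19
  = −17*91 + 43*36
  = 43*127 − 60*91
  = −60*472 + 223*127
  = 223*599 − 283*472
So 472⁻¹ ≡ −283 ≡ 316 (mod 599).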